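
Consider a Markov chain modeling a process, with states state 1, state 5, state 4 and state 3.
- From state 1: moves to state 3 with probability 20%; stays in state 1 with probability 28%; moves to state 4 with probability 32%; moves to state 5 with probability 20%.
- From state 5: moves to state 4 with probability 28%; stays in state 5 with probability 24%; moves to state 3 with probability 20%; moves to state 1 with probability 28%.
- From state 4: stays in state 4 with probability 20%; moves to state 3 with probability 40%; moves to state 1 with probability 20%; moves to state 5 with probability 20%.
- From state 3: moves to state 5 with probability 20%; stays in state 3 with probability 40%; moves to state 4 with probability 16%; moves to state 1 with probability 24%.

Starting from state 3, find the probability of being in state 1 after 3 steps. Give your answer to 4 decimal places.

0.2492

Propagate the distribution vector 3 steps from state 3.
After 0 steps: (0.0000, 0.0000, 0.0000, 1.0000)
After 1 step: (0.2400, 0.2000, 0.1600, 0.4000)
After 2 steps: (0.2512, 0.2080, 0.2288, 0.3120)
After 3 steps: (0.2492, 0.2083, 0.2343, 0.3082)
P(in state 1 after 3 steps) = 0.2492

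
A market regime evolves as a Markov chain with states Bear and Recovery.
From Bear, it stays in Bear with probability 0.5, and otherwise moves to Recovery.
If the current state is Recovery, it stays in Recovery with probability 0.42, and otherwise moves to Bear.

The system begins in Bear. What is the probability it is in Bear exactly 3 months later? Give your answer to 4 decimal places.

0.5368

Propagate the distribution vector 3 months from Bear.
After 0 months: (1.0000, 0.0000)
After 1 month: (0.5000, 0.5000)
After 2 months: (0.5400, 0.4600)
After 3 months: (0.5368, 0.4632)
P(in Bear after 3 months) = 0.5368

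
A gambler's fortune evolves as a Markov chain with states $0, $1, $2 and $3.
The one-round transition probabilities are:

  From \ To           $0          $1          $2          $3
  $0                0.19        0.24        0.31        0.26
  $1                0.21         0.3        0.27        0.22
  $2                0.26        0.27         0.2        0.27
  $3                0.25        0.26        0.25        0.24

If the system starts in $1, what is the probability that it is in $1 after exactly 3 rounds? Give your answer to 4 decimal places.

0.2688

Propagate the distribution vector 3 rounds from $1.
After 0 rounds: (0.0000, 1.0000, 0.0000, 0.0000)
After 1 round: (0.2100, 0.3000, 0.2700, 0.2200)
After 2 rounds: (0.2281, 0.2705, 0.2551, 0.2463)
After 3 rounds: (0.2280, 0.2688, 0.2563, 0.2468)
P(in $1 after 3 rounds) = 0.2688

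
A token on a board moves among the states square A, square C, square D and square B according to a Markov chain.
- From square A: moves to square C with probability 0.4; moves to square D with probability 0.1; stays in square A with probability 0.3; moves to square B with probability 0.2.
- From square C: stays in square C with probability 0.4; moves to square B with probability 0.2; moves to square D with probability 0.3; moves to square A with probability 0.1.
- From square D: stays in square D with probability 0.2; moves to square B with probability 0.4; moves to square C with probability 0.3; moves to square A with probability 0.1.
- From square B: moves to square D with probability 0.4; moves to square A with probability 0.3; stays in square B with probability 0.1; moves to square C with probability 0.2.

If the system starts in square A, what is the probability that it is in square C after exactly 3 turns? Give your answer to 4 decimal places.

Propagate the distribution vector 3 turns from square A.
After 0 turns: (1.0000, 0.0000, 0.0000, 0.0000)
After 1 turn: (0.3000, 0.4000, 0.1000, 0.2000)
After 2 turns: (0.2000, 0.3500, 0.2500, 0.2000)
After 3 turns: (0.1800, 0.3350, 0.2550, 0.2300)
P(in square C after 3 turns) = 0.3350

0.3350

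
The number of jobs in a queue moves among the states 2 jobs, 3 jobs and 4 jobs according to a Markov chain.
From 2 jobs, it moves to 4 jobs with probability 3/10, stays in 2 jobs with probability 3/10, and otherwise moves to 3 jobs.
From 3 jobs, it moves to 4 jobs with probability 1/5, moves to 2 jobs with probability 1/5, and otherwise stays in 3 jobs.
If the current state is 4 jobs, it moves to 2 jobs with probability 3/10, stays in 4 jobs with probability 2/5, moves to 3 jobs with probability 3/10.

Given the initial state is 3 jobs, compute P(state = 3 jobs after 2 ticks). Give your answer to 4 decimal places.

0.5000

Sum over the intermediate state after 1 tick:
P = P(3 jobs→2 jobs)·P(2 jobs→3 jobs) + P(3 jobs→3 jobs)·P(3 jobs→3 jobs) + P(3 jobs→4 jobs)·P(4 jobs→3 jobs)
  = 0.2×0.4 + 0.6×0.6 + 0.2×0.3
  = 0.0800 + 0.3600 + 0.0600 = 0.5000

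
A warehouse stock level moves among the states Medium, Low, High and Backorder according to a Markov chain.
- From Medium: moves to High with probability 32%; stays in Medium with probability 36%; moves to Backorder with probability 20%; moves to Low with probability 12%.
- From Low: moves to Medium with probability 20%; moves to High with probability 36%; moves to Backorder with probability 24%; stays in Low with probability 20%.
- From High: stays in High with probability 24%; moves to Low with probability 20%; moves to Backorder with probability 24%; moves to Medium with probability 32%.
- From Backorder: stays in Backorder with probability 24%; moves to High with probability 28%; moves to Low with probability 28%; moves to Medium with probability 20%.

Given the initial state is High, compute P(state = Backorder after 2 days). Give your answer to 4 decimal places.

Propagate the distribution vector 2 days from High.
After 0 days: (0.0000, 0.0000, 1.0000, 0.0000)
After 1 day: (0.3200, 0.2000, 0.2400, 0.2400)
After 2 days: (0.2800, 0.1936, 0.2992, 0.2272)
P(in Backorder after 2 days) = 0.2272

0.2272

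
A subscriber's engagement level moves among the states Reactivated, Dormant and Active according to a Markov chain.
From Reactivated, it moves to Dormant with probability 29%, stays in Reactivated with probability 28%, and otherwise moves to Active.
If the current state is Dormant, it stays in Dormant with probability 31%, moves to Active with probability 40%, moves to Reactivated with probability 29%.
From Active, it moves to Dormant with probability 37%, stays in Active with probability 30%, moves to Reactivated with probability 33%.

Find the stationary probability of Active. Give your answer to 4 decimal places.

0.3719

Let the stationary distribution be π with π = πP and π_1 + π_2 + π_3 = 1.
π_1 = 0.28·π_1 + 0.29·π_2 + 0.33·π_3
π_2 = 0.29·π_1 + 0.31·π_2 + 0.37·π_3
Solving with the normalization constraint gives π = (0.3019, 0.3263, 0.3719).
So the stationary probability of Active is 0.3719.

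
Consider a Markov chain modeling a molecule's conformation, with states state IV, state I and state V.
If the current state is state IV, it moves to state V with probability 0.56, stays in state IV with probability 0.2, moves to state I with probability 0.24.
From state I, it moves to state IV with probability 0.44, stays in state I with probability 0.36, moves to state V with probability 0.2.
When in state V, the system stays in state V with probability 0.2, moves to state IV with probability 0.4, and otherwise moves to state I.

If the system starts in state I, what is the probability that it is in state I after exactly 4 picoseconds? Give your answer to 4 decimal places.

Propagate the distribution vector 4 picoseconds from state I.
After 0 picoseconds: (0.0000, 1.0000, 0.0000)
After 1 picosecond: (0.4400, 0.3600, 0.2000)
After 2 picoseconds: (0.3264, 0.3152, 0.3584)
After 3 picoseconds: (0.3473, 0.3352, 0.3175)
After 4 picoseconds: (0.3439, 0.3310, 0.3250)
P(in state I after 4 picoseconds) = 0.3310

0.3310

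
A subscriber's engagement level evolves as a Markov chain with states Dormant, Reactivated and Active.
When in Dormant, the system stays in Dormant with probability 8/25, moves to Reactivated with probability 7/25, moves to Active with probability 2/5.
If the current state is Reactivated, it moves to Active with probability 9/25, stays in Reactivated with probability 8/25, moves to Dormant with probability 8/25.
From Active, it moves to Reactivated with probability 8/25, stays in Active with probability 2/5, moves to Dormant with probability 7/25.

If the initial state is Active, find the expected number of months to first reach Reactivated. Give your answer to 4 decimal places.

Let t(s) be the expected number of months to first reach Reactivated from state s, with t(Reactivated) = 0. Conditioning on the first month:
t(Dormant) = 1 + 0.32·t(Dormant) + 0.4·t(Active)
t(Active) = 1 + 0.28·t(Dormant) + 0.4·t(Active)
Solving: t(Dormant) = 3.3784, t(Active) = 3.2432.
Expected months from Active to Reactivated: 3.2432.

3.2432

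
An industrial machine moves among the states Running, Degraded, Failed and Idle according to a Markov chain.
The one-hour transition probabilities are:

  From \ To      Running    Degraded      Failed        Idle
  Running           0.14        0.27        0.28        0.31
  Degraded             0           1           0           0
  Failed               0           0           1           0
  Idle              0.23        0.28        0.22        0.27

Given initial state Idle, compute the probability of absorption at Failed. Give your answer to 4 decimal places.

0.4557

Let h(s) be the probability of absorption at Failed starting from transient state s. Then h(Failed) = 1 and h(Degraded) = 0. By first-step analysis:
h(Running) = 0.14·h(Running) + 0.27·0 + 0.28·1 + 0.31·h(Idle)
h(Idle) = 0.23·h(Running) + 0.28·0 + 0.22·1 + 0.27·h(Idle)
Solving: h(Running) = 0.4898, h(Idle) = 0.4557.
Starting from Idle, the probability is 0.4557.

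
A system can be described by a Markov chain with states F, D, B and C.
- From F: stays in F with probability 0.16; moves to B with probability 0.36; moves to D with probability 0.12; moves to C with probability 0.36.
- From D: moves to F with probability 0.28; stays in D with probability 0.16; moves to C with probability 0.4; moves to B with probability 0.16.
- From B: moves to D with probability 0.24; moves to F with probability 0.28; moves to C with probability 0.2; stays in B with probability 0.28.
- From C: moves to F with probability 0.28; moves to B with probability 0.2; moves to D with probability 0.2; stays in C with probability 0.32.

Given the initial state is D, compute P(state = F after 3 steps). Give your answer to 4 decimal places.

Propagate the distribution vector 3 steps from D.
After 0 steps: (0.0000, 1.0000, 0.0000, 0.0000)
After 1 step: (0.2800, 0.1600, 0.1600, 0.4000)
After 2 steps: (0.2464, 0.1776, 0.2512, 0.3248)
After 3 steps: (0.2504, 0.1832, 0.2524, 0.3139)
P(in F after 3 steps) = 0.2504

0.2504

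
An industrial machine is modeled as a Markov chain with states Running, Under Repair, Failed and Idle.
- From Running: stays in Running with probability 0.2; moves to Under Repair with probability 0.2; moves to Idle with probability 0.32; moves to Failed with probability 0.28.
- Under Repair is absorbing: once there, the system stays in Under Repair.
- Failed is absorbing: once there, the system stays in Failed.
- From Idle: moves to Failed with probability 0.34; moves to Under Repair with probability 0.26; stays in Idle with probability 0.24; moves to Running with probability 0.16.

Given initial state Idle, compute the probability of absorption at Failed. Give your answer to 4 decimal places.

Let h(s) be the probability of absorption at Failed starting from transient state s. Then h(Failed) = 1 and h(Under Repair) = 0. By first-step analysis:
h(Running) = 0.2·h(Running) + 0.2·0 + 0.28·1 + 0.32·h(Idle)
h(Idle) = 0.16·h(Running) + 0.26·0 + 0.34·1 + 0.24·h(Idle)
Solving: h(Running) = 0.5776, h(Idle) = 0.5690.
Starting from Idle, the probability is 0.5690.

0.5690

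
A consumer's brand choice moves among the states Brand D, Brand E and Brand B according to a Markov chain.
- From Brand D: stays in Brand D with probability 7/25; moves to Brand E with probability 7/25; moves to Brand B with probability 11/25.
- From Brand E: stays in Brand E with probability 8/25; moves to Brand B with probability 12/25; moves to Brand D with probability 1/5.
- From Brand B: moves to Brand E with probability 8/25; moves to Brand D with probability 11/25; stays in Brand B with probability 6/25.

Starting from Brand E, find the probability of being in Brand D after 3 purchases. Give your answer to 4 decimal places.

Propagate the distribution vector 3 purchases from Brand E.
After 0 purchases: (0.0000, 1.0000, 0.0000)
After 1 purchase: (0.2000, 0.3200, 0.4800)
After 2 purchases: (0.3312, 0.3120, 0.3568)
After 3 purchases: (0.3121, 0.3068, 0.3811)
P(in Brand D after 3 purchases) = 0.3121

0.3121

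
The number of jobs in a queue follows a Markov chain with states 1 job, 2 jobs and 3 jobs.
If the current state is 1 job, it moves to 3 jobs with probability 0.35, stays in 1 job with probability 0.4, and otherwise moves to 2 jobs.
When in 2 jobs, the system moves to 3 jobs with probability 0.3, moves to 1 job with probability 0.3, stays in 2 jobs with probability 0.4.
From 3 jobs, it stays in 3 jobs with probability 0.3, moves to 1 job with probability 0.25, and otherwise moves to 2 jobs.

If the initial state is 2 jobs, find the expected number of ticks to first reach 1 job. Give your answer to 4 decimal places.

Let t(s) be the expected number of ticks to first reach 1 job from state s, with t(1 job) = 0. Conditioning on the first tick:
t(2 jobs) = 1 + 0.4·t(2 jobs) + 0.3·t(3 jobs)
t(3 jobs) = 1 + 0.45·t(2 jobs) + 0.3·t(3 jobs)
Solving: t(2 jobs) = 3.5088, t(3 jobs) = 3.6842.
Expected ticks from 2 jobs to 1 job: 3.5088.

3.5088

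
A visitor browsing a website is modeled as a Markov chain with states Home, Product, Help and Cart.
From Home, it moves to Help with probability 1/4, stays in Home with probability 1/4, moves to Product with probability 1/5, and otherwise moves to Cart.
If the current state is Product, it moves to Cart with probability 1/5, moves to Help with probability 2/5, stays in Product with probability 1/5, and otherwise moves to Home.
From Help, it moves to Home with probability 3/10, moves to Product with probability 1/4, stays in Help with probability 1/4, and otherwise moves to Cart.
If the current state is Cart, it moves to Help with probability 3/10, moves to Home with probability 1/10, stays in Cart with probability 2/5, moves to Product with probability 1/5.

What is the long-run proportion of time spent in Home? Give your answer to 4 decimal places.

Let the stationary distribution be π with π = πP and π_1 + π_2 + π_3 + π_4 = 1.
π_1 = 0.25·π_1 + 0.2·π_2 + 0.3·π_3 + 0.1·π_4
π_2 = 0.2·π_1 + 0.2·π_2 + 0.25·π_3 + 0.2·π_4
π_3 = 0.25·π_1 + 0.4·π_2 + 0.25·π_3 + 0.3·π_4
Solving with the normalization constraint gives π = (0.2126, 0.2148, 0.2960, 0.2766).
So the stationary probability of Home is 0.2126.

0.2126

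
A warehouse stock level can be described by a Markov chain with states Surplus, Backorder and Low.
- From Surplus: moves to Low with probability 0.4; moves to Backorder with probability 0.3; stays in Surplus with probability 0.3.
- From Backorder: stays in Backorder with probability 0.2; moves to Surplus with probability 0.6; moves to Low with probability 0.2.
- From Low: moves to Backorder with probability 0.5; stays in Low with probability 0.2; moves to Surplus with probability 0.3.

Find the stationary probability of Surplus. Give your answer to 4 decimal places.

Let the stationary distribution be π with π = πP and π_1 + π_2 + π_3 = 1.
π_1 = 0.3·π_1 + 0.6·π_2 + 0.3·π_3
π_2 = 0.3·π_1 + 0.2·π_2 + 0.5·π_3
Solving with the normalization constraint gives π = (0.3971, 0.3235, 0.2794).
So the stationary probability of Surplus is 0.3971.

0.3971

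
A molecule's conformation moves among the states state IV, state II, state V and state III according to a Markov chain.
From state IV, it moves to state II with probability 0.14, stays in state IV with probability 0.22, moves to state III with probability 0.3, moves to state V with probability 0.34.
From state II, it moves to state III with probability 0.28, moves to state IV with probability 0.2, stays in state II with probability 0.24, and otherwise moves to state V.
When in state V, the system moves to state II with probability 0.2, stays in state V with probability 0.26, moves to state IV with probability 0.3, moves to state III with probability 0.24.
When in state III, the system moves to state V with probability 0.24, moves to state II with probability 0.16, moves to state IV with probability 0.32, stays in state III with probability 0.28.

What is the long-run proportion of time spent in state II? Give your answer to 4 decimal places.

0.1803

Let the stationary distribution be π with π = πP and π_1 + π_2 + π_3 + π_4 = 1.
π_1 = 0.22·π_1 + 0.2·π_2 + 0.3·π_3 + 0.32·π_4
π_2 = 0.14·π_1 + 0.24·π_2 + 0.2·π_3 + 0.16·π_4
π_3 = 0.34·π_1 + 0.28·π_2 + 0.26·π_3 + 0.24·π_4
Solving with the normalization constraint gives π = (0.2662, 0.1803, 0.2794, 0.2741).
So the stationary probability of state II is 0.1803.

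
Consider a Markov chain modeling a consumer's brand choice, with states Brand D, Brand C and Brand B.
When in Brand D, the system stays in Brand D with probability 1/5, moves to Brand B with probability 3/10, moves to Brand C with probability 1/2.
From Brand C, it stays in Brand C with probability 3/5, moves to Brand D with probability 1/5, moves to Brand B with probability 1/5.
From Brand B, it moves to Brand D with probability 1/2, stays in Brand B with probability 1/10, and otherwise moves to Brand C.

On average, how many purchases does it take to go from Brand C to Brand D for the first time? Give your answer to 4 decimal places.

Let t(s) be the expected number of purchases to first reach Brand D from state s, with t(Brand D) = 0. Conditioning on the first purchase:
t(Brand C) = 1 + 0.6·t(Brand C) + 0.2·t(Brand B)
t(Brand B) = 1 + 0.4·t(Brand C) + 0.1·t(Brand B)
Solving: t(Brand C) = 3.9286, t(Brand B) = 2.8571.
Expected purchases from Brand C to Brand D: 3.9286.

3.9286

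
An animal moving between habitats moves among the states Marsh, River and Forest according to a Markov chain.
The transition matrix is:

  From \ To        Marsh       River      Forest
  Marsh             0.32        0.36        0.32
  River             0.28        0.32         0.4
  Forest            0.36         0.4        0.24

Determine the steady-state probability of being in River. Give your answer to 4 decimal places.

Let the stationary distribution be π with π = πP and π_1 + π_2 + π_3 = 1.
π_1 = 0.32·π_1 + 0.28·π_2 + 0.36·π_3
π_2 = 0.36·π_1 + 0.32·π_2 + 0.4·π_3
Solving with the normalization constraint gives π = (0.3186, 0.3586, 0.3229).
So the stationary probability of River is 0.3586.

0.3586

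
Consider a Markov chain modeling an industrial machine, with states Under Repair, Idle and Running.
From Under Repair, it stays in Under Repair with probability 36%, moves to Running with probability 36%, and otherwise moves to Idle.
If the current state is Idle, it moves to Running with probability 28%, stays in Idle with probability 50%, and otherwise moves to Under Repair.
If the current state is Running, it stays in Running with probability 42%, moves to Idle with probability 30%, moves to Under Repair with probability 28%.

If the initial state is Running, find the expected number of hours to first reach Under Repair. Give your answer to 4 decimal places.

3.8835

Let t(s) be the expected number of hours to first reach Under Repair from state s, with t(Under Repair) = 0. Conditioning on the first hour:
t(Idle) = 1 + 0.5·t(Idle) + 0.28·t(Running)
t(Running) = 1 + 0.3·t(Idle) + 0.42·t(Running)
Solving: t(Idle) = 4.1748, t(Running) = 3.8835.
Expected hours from Running to Under Repair: 3.8835.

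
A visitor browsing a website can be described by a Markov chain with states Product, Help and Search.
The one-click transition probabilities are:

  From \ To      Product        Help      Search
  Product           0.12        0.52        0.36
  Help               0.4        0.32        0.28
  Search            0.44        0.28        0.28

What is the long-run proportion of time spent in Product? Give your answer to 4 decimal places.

0.3221

Let the stationary distribution be π with π = πP and π_1 + π_2 + π_3 = 1.
π_1 = 0.12·π_1 + 0.4·π_2 + 0.44·π_3
π_2 = 0.52·π_1 + 0.32·π_2 + 0.28·π_3
Solving with the normalization constraint gives π = (0.3221, 0.3722, 0.3058).
So the stationary probability of Product is 0.3221.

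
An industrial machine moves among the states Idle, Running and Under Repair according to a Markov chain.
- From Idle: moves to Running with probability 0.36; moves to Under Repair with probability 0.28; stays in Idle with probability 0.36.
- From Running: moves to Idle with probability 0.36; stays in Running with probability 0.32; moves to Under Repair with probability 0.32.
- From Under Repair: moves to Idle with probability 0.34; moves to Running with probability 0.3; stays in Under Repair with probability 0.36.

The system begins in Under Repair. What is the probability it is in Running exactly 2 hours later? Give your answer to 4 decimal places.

Sum over the intermediate state after 1 hour:
P = P(Under Repair→Idle)·P(Idle→Running) + P(Under Repair→Running)·P(Running→Running) + P(Under Repair→Under Repair)·P(Under Repair→Running)
  = 0.34×0.36 + 0.3×0.32 + 0.36×0.3
  = 0.1224 + 0.0960 + 0.1080 = 0.3264

0.3264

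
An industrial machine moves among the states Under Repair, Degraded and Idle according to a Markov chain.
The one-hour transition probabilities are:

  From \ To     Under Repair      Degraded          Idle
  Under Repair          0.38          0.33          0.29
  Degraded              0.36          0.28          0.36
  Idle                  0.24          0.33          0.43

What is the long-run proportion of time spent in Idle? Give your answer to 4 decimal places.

0.3628

Let the stationary distribution be π with π = πP and π_1 + π_2 + π_3 = 1.
π_1 = 0.38·π_1 + 0.36·π_2 + 0.24·π_3
π_2 = 0.33·π_1 + 0.28·π_2 + 0.33·π_3
Solving with the normalization constraint gives π = (0.3229, 0.3143, 0.3628).
So the stationary probability of Idle is 0.3628.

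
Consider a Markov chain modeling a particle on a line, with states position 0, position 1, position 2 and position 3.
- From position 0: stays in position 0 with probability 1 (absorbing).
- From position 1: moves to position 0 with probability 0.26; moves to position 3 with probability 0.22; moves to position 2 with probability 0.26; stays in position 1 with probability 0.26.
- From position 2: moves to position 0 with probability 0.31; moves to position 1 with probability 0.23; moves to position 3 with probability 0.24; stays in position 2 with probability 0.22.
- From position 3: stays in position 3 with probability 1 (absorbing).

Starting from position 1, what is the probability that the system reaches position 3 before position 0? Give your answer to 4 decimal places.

0.4523

Let h(s) be the probability of absorption at position 3 starting from transient state s. Then h(position 3) = 1 and h(position 0) = 0. By first-step analysis:
h(position 1) = 0.26·0 + 0.26·h(position 1) + 0.26·h(position 2) + 0.22·1
h(position 2) = 0.31·0 + 0.23·h(position 1) + 0.22·h(position 2) + 0.24·1
Solving: h(position 1) = 0.4523, h(position 2) = 0.4411.
Starting from position 1, the probability is 0.4523.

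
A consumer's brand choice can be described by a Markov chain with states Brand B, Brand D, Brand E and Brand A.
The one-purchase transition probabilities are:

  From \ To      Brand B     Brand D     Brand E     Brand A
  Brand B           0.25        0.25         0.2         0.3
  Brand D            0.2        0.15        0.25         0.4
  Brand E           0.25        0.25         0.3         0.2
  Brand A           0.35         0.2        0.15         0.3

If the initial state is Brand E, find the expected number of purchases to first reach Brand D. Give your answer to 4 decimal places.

Let t(s) be the expected number of purchases to first reach Brand D from state s, with t(Brand D) = 0. Conditioning on the first purchase:
t(Brand B) = 1 + 0.25·t(Brand B) + 0.2·t(Brand E) + 0.3·t(Brand A)
t(Brand E) = 1 + 0.25·t(Brand B) + 0.3·t(Brand E) + 0.2·t(Brand A)
t(Brand A) = 1 + 0.35·t(Brand B) + 0.15·t(Brand E) + 0.3·t(Brand A)
Solving: t(Brand B) = 4.2367, t(Brand E) = 4.2130, t(Brand A) = 4.4497.
Expected purchases from Brand E to Brand D: 4.2130.

4.2130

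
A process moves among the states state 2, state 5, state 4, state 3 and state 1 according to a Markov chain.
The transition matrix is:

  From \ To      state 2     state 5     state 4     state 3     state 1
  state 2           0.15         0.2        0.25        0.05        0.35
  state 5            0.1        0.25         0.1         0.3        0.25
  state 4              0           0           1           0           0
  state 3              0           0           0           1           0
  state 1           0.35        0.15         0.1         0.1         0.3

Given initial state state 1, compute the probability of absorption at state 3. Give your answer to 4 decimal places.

Let h(s) be the probability of absorption at state 3 starting from transient state s. Then h(state 3) = 1 and h(state 4) = 0. By first-step analysis:
h(state 2) = 0.15·h(state 2) + 0.2·h(state 5) + 0.25·0 + 0.05·1 + 0.35·h(state 1)
h(state 5) = 0.1·h(state 2) + 0.25·h(state 5) + 0.1·0 + 0.3·1 + 0.25·h(state 1)
h(state 1) = 0.35·h(state 2) + 0.15·h(state 5) + 0.1·0 + 0.1·1 + 0.3·h(state 1)
Solving: h(state 2) = 0.3968, h(state 5) = 0.6102, h(state 1) = 0.4720.
Starting from state 1, the probability is 0.4720.

0.4720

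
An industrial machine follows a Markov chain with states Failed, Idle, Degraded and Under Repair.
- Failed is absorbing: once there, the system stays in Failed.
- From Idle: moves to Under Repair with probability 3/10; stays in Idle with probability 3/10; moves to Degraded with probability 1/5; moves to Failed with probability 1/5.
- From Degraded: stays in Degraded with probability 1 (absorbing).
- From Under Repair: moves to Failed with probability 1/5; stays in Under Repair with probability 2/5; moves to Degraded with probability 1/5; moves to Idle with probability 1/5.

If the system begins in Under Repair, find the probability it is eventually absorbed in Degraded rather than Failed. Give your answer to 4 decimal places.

Let h(s) be the probability of absorption at Degraded starting from transient state s. Then h(Degraded) = 1 and h(Failed) = 0. By first-step analysis:
h(Idle) = 0.2·0 + 0.3·h(Idle) + 0.2·1 + 0.3·h(Under Repair)
h(Under Repair) = 0.2·0 + 0.2·h(Idle) + 0.2·1 + 0.4·h(Under Repair)
Solving: h(Idle) = 0.5000, h(Under Repair) = 0.5000.
Starting from Under Repair, the probability is 0.5000.

0.5000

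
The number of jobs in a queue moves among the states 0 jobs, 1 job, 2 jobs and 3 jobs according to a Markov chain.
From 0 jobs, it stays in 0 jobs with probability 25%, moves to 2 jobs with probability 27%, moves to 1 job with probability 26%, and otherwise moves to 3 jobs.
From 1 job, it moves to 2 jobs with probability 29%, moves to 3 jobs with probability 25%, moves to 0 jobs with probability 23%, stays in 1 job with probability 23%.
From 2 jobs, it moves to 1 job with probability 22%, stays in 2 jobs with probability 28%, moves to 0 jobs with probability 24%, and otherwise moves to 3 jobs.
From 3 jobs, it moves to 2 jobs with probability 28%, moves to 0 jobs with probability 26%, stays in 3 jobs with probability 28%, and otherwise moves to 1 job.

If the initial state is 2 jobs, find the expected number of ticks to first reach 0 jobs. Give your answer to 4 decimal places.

4.1127

Let t(s) be the expected number of ticks to first reach 0 jobs from state s, with t(0 jobs) = 0. Conditioning on the first tick:
t(1 job) = 1 + 0.23·t(1 job) + 0.29·t(2 jobs) + 0.25·t(3 jobs)
t(2 jobs) = 1 + 0.22·t(1 job) + 0.28·t(2 jobs) + 0.26·t(3 jobs)
t(3 jobs) = 1 + 0.18·t(1 job) + 0.28·t(2 jobs) + 0.28·t(3 jobs)
Solving: t(1 job) = 4.1551, t(2 jobs) = 4.1127, t(3 jobs) = 4.0271.
Expected ticks from 2 jobs to 0 jobs: 4.1127.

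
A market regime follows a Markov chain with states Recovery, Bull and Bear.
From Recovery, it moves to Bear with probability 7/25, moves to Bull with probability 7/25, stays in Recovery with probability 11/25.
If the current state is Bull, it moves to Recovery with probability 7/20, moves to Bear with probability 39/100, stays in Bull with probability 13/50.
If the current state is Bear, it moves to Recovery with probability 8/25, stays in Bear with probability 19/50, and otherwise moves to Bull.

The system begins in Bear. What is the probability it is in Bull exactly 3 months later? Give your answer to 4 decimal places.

0.2814

Propagate the distribution vector 3 months from Bear.
After 0 months: (0.0000, 0.0000, 1.0000)
After 1 month: (0.3200, 0.3000, 0.3800)
After 2 months: (0.3674, 0.2816, 0.3510)
After 3 months: (0.3725, 0.2814, 0.3461)
P(in Bull after 3 months) = 0.2814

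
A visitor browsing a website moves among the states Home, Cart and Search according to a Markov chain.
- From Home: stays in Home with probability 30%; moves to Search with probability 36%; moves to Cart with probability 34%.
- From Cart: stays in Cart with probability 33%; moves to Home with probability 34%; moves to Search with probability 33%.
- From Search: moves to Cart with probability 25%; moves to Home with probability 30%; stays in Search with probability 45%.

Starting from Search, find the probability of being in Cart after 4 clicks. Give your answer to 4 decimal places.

Propagate the distribution vector 4 clicks from Search.
After 0 clicks: (0.0000, 0.0000, 1.0000)
After 1 click: (0.3000, 0.2500, 0.4500)
After 2 clicks: (0.3100, 0.2970, 0.3930)
After 3 clicks: (0.3119, 0.3017, 0.3865)
After 4 clicks: (0.3121, 0.3022, 0.3857)
P(in Cart after 4 clicks) = 0.3022

0.3022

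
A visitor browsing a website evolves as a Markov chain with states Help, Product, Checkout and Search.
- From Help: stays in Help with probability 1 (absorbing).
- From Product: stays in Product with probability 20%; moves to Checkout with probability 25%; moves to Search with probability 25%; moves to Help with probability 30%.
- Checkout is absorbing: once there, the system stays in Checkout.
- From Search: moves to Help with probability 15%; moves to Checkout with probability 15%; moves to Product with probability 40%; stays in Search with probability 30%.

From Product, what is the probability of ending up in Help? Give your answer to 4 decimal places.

0.5380

Let h(s) be the probability of absorption at Help starting from transient state s. Then h(Help) = 1 and h(Checkout) = 0. By first-step analysis:
h(Product) = 0.3·1 + 0.2·h(Product) + 0.25·0 + 0.25·h(Search)
h(Search) = 0.15·1 + 0.4·h(Product) + 0.15·0 + 0.3·h(Search)
Solving: h(Product) = 0.5380, h(Search) = 0.5217.
Starting from Product, the probability is 0.5380.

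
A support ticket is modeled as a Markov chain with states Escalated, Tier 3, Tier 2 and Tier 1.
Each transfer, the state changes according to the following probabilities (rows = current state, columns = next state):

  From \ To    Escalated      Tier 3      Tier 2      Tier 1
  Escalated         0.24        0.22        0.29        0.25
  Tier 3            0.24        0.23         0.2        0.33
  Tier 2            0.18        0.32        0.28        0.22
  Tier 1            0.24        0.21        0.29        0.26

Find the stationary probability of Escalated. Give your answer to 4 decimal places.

Let the stationary distribution be π with π = πP and π_1 + π_2 + π_3 + π_4 = 1.
π_1 = 0.24·π_1 + 0.24·π_2 + 0.18·π_3 + 0.24·π_4
π_2 = 0.22·π_1 + 0.23·π_2 + 0.32·π_3 + 0.21·π_4
π_3 = 0.29·π_1 + 0.2·π_2 + 0.28·π_3 + 0.29·π_4
Solving with the normalization constraint gives π = (0.2241, 0.2463, 0.2652, 0.2644).
So the stationary probability of Escalated is 0.2241.

0.2241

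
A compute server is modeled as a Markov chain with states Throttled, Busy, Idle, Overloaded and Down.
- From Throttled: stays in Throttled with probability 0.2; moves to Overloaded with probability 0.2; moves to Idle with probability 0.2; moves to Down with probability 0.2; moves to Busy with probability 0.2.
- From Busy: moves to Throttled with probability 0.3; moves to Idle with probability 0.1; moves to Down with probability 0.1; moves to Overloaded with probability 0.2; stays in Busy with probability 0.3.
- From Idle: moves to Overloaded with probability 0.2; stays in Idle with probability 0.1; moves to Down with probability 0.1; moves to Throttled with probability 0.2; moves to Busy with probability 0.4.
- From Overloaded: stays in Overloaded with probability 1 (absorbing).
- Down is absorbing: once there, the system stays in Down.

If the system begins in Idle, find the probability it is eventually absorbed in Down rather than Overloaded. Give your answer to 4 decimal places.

Let h(s) be the probability of absorption at Down starting from transient state s. Then h(Down) = 1 and h(Overloaded) = 0. By first-step analysis:
h(Throttled) = 0.2·h(Throttled) + 0.2·h(Busy) + 0.2·h(Idle) + 0.2·0 + 0.2·1
h(Busy) = 0.3·h(Throttled) + 0.3·h(Busy) + 0.1·h(Idle) + 0.2·0 + 0.1·1
h(Idle) = 0.2·h(Throttled) + 0.4·h(Busy) + 0.1·h(Idle) + 0.2·0 + 0.1·1
Solving: h(Throttled) = 0.4420, h(Busy) = 0.3867, h(Idle) = 0.3812.
Starting from Idle, the probability is 0.3812.

0.3812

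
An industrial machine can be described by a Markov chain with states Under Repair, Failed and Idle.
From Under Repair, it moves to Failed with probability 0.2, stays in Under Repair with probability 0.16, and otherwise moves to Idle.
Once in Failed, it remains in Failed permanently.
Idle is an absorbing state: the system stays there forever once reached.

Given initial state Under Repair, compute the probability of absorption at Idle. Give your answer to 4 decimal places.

0.7619

Let h(s) be the probability of absorption at Idle starting from transient state s. Then h(Idle) = 1 and h(Failed) = 0. By first-step analysis:
h(Under Repair) = 0.16·h(Under Repair) + 0.2·0 + 0.64·1
Solving: h(Under Repair) = 0.7619.
Starting from Under Repair, the probability is 0.7619.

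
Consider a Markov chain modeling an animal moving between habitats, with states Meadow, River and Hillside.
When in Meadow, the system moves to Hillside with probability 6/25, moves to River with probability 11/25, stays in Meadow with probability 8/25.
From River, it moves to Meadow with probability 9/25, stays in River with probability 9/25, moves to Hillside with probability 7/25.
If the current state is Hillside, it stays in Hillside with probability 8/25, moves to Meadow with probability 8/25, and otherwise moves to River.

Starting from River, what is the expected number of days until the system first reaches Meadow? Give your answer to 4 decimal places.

2.8708

Let t(s) be the expected number of days to first reach Meadow from state s, with t(Meadow) = 0. Conditioning on the first day:
t(River) = 1 + 0.36·t(River) + 0.28·t(Hillside)
t(Hillside) = 1 + 0.36·t(River) + 0.32·t(Hillside)
Solving: t(River) = 2.8708, t(Hillside) = 2.9904.
Expected days from River to Meadow: 2.8708.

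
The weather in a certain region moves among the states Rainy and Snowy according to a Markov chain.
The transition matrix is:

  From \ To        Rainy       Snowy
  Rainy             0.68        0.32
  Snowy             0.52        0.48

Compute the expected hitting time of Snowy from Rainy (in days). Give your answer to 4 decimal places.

Let t(s) be the expected number of days to first reach Snowy from state s, with t(Snowy) = 0. Conditioning on the first day:
t(Rainy) = 1 + 0.68·t(Rainy)
Solving: t(Rainy) = 3.1250.
Expected days from Rainy to Snowy: 3.1250.

3.1250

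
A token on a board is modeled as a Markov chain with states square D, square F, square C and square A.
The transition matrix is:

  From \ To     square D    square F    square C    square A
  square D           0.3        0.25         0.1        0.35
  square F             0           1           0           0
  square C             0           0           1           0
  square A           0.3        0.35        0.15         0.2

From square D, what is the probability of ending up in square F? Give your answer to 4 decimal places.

Let h(s) be the probability of absorption at square F starting from transient state s. Then h(square F) = 1 and h(square C) = 0. By first-step analysis:
h(square D) = 0.3·h(square D) + 0.25·1 + 0.1·0 + 0.35·h(square A)
h(square A) = 0.3·h(square D) + 0.35·1 + 0.15·0 + 0.2·h(square A)
Solving: h(square D) = 0.7088, h(square A) = 0.7033.
Starting from square D, the probability is 0.7088.

0.7088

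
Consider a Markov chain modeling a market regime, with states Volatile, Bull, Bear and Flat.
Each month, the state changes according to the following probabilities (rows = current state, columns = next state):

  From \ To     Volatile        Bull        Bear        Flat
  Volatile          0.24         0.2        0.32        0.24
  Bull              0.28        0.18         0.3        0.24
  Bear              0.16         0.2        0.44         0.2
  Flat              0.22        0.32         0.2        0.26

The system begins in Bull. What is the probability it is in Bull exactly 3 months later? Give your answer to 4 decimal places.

0.2234

Propagate the distribution vector 3 months from Bull.
After 0 months: (0.0000, 1.0000, 0.0000, 0.0000)
After 1 month: (0.2800, 0.1800, 0.3000, 0.2400)
After 2 months: (0.2184, 0.2252, 0.3236, 0.2328)
After 3 months: (0.2185, 0.2234, 0.3264, 0.2317)
P(in Bull after 3 months) = 0.2234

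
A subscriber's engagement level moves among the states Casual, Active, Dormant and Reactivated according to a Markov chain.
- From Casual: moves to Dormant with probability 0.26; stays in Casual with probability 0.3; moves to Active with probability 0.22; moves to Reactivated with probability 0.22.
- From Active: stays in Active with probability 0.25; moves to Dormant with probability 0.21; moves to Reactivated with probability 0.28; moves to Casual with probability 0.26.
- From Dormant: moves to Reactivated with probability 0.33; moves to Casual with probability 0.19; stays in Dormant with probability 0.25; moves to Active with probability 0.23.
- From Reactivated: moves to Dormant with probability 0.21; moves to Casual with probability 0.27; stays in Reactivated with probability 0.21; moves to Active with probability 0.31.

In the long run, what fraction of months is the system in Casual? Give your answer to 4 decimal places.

Let the stationary distribution be π with π = πP and π_1 + π_2 + π_3 + π_4 = 1.
π_1 = 0.3·π_1 + 0.26·π_2 + 0.19·π_3 + 0.27·π_4
π_2 = 0.22·π_1 + 0.25·π_2 + 0.23·π_3 + 0.31·π_4
π_3 = 0.26·π_1 + 0.21·π_2 + 0.25·π_3 + 0.21·π_4
Solving with the normalization constraint gives π = (0.2566, 0.2531, 0.2321, 0.2581).
So the stationary probability of Casual is 0.2566.

0.2566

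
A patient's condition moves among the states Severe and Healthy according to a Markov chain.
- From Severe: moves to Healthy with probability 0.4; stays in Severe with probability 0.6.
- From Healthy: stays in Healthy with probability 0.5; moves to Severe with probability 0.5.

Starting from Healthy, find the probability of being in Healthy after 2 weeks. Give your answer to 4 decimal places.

Sum over the intermediate state after 1 week:
P = P(Healthy→Severe)·P(Severe→Healthy) + P(Healthy→Healthy)·P(Healthy→Healthy)
  = 0.5×0.4 + 0.5×0.5
  = 0.2000 + 0.2500 = 0.4500

0.4500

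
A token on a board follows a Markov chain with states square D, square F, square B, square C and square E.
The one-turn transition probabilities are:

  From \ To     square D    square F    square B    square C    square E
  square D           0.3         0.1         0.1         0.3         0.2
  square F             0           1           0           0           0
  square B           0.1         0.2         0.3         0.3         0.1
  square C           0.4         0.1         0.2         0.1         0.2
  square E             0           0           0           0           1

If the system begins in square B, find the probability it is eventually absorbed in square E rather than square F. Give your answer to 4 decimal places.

Let h(s) be the probability of absorption at square E starting from transient state s. Then h(square E) = 1 and h(square F) = 0. By first-step analysis:
h(square D) = 0.3·h(square D) + 0.1·0 + 0.1·h(square B) + 0.3·h(square C) + 0.2·1
h(square B) = 0.1·h(square D) + 0.2·0 + 0.3·h(square B) + 0.3·h(square C) + 0.1·1
h(square C) = 0.4·h(square D) + 0.1·0 + 0.2·h(square B) + 0.1·h(square C) + 0.2·1
Solving: h(square D) = 0.6146, h(square B) = 0.4896, h(square C) = 0.6042.
Starting from square B, the probability is 0.4896.

0.4896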